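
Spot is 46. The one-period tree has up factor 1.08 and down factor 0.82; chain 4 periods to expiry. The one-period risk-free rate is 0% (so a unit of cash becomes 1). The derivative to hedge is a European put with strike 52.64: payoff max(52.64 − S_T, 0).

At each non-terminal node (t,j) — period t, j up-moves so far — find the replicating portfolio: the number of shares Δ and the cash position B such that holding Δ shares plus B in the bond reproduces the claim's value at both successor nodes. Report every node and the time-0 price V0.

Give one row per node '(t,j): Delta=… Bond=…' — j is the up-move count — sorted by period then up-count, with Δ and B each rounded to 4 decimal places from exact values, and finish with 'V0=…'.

(0,0): Delta=-0.7242 Bond=42.2352
(1,0): Delta=-1.0000 Bond=52.6400
(1,1): Delta=-0.6311 Bond=37.6109
(2,0): Delta=-1.0000 Bond=52.6400
(2,1): Delta=-1.0000 Bond=52.6400
(2,2): Delta=-0.5066 Bond=30.9312
(3,0): Delta=-1.0000 Bond=52.6400
(3,1): Delta=-1.0000 Bond=52.6400
(3,2): Delta=-1.0000 Bond=52.6400
(3,3): Delta=-0.3401 Bond=21.2829
V0=8.9240

Risk-neutral probability p* = (R−d)/(u−d) = (1−0.82)/(1.08−0.82) = 0.6923.
Terminal values V(4,·): V(4,0)=31.8424, V(4,1)=25.2480, V(4,2)=16.5628, V(4,3)=5.1237, V(4,4)=0.0000
  t=3,j=0: stock 25.3629 → up 27.3920 (V=25.2480), down 20.7976 (V=31.8424). Price 27.2771; hedge Δ=-1.0000, bond B=52.6400.
  t=3,j=1: stock 33.4048 → up 36.0772 (V=16.5628), down 27.3920 (V=25.2480). Price 19.2352; hedge Δ=-1.0000, bond B=52.6400.
  t=3,j=2: stock 43.9966 → up 47.5163 (V=5.1237), down 36.0772 (V=16.5628). Price 8.6434; hedge Δ=-1.0000, bond B=52.6400.
  t=3,j=3: stock 57.9468 → up 62.5825 (V=0.0000), down 47.5163 (V=5.1237). Price 1.5765; hedge Δ=-0.3401, bond B=21.2829.
  t=2,j=0: stock 30.9304 → up 33.4048 (V=19.2352), down 25.3629 (V=27.2771). Price 21.7096; hedge Δ=-1.0000, bond B=52.6400.
  t=2,j=1: stock 40.7376 → up 43.9966 (V=8.6434), down 33.4048 (V=19.2352). Price 11.9024; hedge Δ=-1.0000, bond B=52.6400.
  t=2,j=2: stock 53.6544 → up 57.9468 (V=1.5765), down 43.9966 (V=8.6434). Price 3.7509; hedge Δ=-0.5066, bond B=30.9312.
  t=1,j=0: stock 37.7200 → up 40.7376 (V=11.9024), down 30.9304 (V=21.7096). Price 14.9200; hedge Δ=-1.0000, bond B=52.6400.
  t=1,j=1: stock 49.6800 → up 53.6544 (V=3.7509), down 40.7376 (V=11.9024). Price 6.2591; hedge Δ=-0.6311, bond B=37.6109.
  t=0,j=0: stock 46.0000 → up 49.6800 (V=6.2591), down 37.7200 (V=14.9200). Price 8.9240; hedge Δ=-0.7242, bond B=42.2352.
Each (Δ,B) replicates both successor values, so the strategy is self-financing and V0 is arbitrage-free.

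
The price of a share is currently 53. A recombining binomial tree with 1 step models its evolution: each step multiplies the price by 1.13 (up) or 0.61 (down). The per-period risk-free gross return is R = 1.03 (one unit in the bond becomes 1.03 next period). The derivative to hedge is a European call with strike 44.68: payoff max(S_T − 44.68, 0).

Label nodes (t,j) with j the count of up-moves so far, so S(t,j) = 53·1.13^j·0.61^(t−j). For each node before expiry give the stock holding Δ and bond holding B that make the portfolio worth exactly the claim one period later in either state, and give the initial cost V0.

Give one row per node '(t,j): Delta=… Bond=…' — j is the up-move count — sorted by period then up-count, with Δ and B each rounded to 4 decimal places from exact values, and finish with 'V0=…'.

(0,0): Delta=0.5519 Bond=-17.3228
V0=11.9272

Under the risk-neutral measure, an up-move has probability p* = (R−d)/(u−d) = 0.8077 and values discount at R = 1.03.
Terminal payoffs: V(1,0)=0.0000, V(1,1)=15.2100
Node (0,0) S=53.0000: V=(p*·15.2100+(1−p*)·0.0000)/1.03=11.9272; Δ=(15.2100−0.0000)/(59.8900−32.3300)=0.5519; B=V−Δ·S=-17.3228
Self-financing check: at every node Δ·S+B equals the discounted successor values.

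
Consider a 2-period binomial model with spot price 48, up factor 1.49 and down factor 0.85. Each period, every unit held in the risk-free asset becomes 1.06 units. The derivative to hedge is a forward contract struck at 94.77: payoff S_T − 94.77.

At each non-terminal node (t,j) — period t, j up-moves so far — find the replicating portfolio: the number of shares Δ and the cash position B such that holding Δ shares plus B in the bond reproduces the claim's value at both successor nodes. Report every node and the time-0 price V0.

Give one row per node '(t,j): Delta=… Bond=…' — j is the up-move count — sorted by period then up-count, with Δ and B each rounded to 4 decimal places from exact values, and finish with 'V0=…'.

Under the risk-neutral measure, an up-move has probability p* = (R−d)/(u−d) = 0.3281 and values discount at R = 1.06.
Payoff layer (t=2): V(2,0)=-60.0900, V(2,1)=-33.9780, V(2,2)=11.7948
  t=1,j=0: stock 40.8000 → up 60.7920 (V=-33.9780), down 34.6800 (V=-60.0900). Price -48.6057; hedge Δ=1.0000, bond B=-89.4057.
  t=1,j=1: stock 71.5200 → up 106.5648 (V=11.7948), down 60.7920 (V=-33.9780). Price -17.8857; hedge Δ=1.0000, bond B=-89.4057.
  t=0,j=0: stock 48.0000 → up 71.5200 (V=-17.8857), down 40.8000 (V=-48.6057). Price -36.3450; hedge Δ=1.0000, bond B=-84.3450.
Root portfolio cost Δ·48+B reproduces V0=-36.3450.

(0,0): Delta=1.0000 Bond=-84.3450
(1,0): Delta=1.0000 Bond=-89.4057
(1,1): Delta=1.0000 Bond=-89.4057
V0=-36.3450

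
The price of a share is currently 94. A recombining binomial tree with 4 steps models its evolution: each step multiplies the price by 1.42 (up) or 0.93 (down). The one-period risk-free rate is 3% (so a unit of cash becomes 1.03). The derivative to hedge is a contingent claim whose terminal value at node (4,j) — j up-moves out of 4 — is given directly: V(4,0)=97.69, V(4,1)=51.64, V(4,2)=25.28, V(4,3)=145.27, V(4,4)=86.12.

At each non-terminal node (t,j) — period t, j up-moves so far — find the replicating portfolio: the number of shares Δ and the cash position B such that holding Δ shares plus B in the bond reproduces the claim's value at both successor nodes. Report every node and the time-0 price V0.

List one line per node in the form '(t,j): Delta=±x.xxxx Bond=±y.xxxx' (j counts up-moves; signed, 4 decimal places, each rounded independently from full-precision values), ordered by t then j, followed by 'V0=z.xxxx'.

The replicating-portfolio and risk-neutral prices coincide; use p* = (1.03−0.93)/(1.42−0.93) = 0.2041 for the latter.
Terminal values V(4,·): V(4,0)=97.6900, V(4,1)=51.6400, V(4,2)=25.2800, V(4,3)=145.2700, V(4,4)=86.1200
Node (3,0) S=75.6096: V=(p*·51.6400+(1−p*)·97.6900)/1.03=85.7204; Δ=(51.6400−97.6900)/(107.3656−70.3169)=-1.2430; B=V−Δ·S=179.7000
Node (3,1) S=115.4469: V=(p*·25.2800+(1−p*)·51.6400)/1.03=44.9130; Δ=(25.2800−51.6400)/(163.9345−107.3656)=-0.4660; B=V−Δ·S=98.7089
Node (3,2) S=176.2737: V=(p*·145.2700+(1−p*)·25.2800)/1.03=48.3182; Δ=(145.2700−25.2800)/(250.3086−163.9345)=1.3892; B=V−Δ·S=-196.5593
Node (3,3) S=269.1491: V=(p*·86.1200+(1−p*)·145.2700)/1.03=129.3190; Δ=(86.1200−145.2700)/(382.1917−250.3086)=-0.4485; B=V−Δ·S=250.0333
Node (2,0) S=81.3006: V=(p*·44.9130+(1−p*)·85.7204)/1.03=75.1382; Δ=(44.9130−85.7204)/(115.4469−75.6096)=-1.0244; B=V−Δ·S=158.4187
Node (2,1) S=124.1364: V=(p*·48.3182+(1−p*)·44.9130)/1.03=44.2796; Δ=(48.3182−44.9130)/(176.2737−115.4469)=0.0560; B=V−Δ·S=37.3302
Node (2,2) S=189.5416: V=(p*·129.3190+(1−p*)·48.3182)/1.03=62.9602; Δ=(129.3190−48.3182)/(269.1491−176.2737)=0.8721; B=V−Δ·S=-102.3476
Node (1,0) S=87.4200: V=(p*·44.2796+(1−p*)·75.1382)/1.03=66.8355; Δ=(44.2796−75.1382)/(124.1364−81.3006)=-0.7204; B=V−Δ·S=129.8124
Node (1,1) S=133.4800: V=(p*·62.9602+(1−p*)·44.2796)/1.03=46.6912; Δ=(62.9602−44.2796)/(189.5416−124.1364)=0.2856; B=V−Δ·S=8.5675
Node (0,0) S=94.0000: V=(p*·46.6912+(1−p*)·66.8355)/1.03=60.8975; Δ=(46.6912−66.8355)/(133.4800−87.4200)=-0.4373; B=V−Δ·S=102.0083
Root portfolio cost Δ·94+B reproduces V0=60.8975.

(0,0): Delta=-0.4373 Bond=102.0083
(1,0): Delta=-0.7204 Bond=129.8124
(1,1): Delta=0.2856 Bond=8.5675
(2,0): Delta=-1.0244 Bond=158.4187
(2,1): Delta=0.0560 Bond=37.3302
(2,2): Delta=0.8721 Bond=-102.3476
(3,0): Delta=-1.2430 Bond=179.7000
(3,1): Delta=-0.4660 Bond=98.7089
(3,2): Delta=1.3892 Bond=-196.5593
(3,3): Delta=-0.4485 Bond=250.0333
V0=60.8975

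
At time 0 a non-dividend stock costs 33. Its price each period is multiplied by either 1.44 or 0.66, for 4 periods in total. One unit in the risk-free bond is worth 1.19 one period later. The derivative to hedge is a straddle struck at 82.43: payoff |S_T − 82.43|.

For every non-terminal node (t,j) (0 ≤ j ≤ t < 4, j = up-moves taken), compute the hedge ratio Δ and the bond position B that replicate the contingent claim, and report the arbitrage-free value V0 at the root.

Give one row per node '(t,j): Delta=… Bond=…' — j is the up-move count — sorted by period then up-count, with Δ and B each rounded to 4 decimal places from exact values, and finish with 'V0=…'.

(0,0): Delta=-0.1398 Bond=25.3622
(1,0): Delta=-1.0000 Bond=48.9153
(1,1): Delta=0.0461 Bond=21.3441
(2,0): Delta=-1.0000 Bond=58.2092
(2,1): Delta=-1.0000 Bond=58.2092
(2,2): Delta=0.2723 Bond=9.9232
(3,0): Delta=-1.0000 Bond=69.2689
(3,1): Delta=-1.0000 Bond=69.2689
(3,2): Delta=-1.0000 Bond=69.2689
(3,3): Delta=0.5473 Bond=-15.2952
V0=20.7474

The replicating-portfolio and risk-neutral prices coincide; use p* = (1.19−0.66)/(1.44−0.66) = 0.6795 for the latter.
Payoff layer (t=4): V(4,0)=76.1683, V(4,1)=68.7682, V(4,2)=52.6224, V(4,3)=17.3953, V(4,4)=59.4640
(3,0): S=9.4874. Δ = (V_up−V_dn)/(S_up−S_dn) = (68.7682−76.1683)/(13.6618−6.2617) = -1.0000. V = [p*·68.7682 + (1−p*)·76.1683]/1.19 = 59.7815. B = V − Δ·S = 69.2689.
(3,1): S=20.6997. Δ = (V_up−V_dn)/(S_up−S_dn) = (52.6224−68.7682)/(29.8076−13.6618) = -1.0000. V = [p*·52.6224 + (1−p*)·68.7682]/1.19 = 48.5692. B = V − Δ·S = 69.2689.
(3,2): S=45.1630. Δ = (V_up−V_dn)/(S_up−S_dn) = (17.3953−52.6224)/(65.0347−29.8076) = -1.0000. V = [p*·17.3953 + (1−p*)·52.6224]/1.19 = 24.1059. B = V − Δ·S = 69.2689.
(3,3): S=98.5375. Δ = (V_up−V_dn)/(S_up−S_dn) = (59.4640−17.3953)/(141.8940−65.0347) = 0.5473. V = [p*·59.4640 + (1−p*)·17.3953]/1.19 = 38.6390. B = V − Δ·S = -15.2952.
(2,0): S=14.3748. Δ = (V_up−V_dn)/(S_up−S_dn) = (48.5692−59.7815)/(20.6997−9.4874) = -1.0000. V = [p*·48.5692 + (1−p*)·59.7815]/1.19 = 43.8344. B = V − Δ·S = 58.2092.
(2,1): S=31.3632. Δ = (V_up−V_dn)/(S_up−S_dn) = (24.1059−48.5692)/(45.1630−20.6997) = -1.0000. V = [p*·24.1059 + (1−p*)·48.5692]/1.19 = 26.8460. B = V − Δ·S = 58.2092.
(2,2): S=68.4288. Δ = (V_up−V_dn)/(S_up−S_dn) = (38.6390−24.1059)/(98.5375−45.1630) = 0.2723. V = [p*·38.6390 + (1−p*)·24.1059]/1.19 = 28.5554. B = V − Δ·S = 9.9232.
(1,0): S=21.7800. Δ = (V_up−V_dn)/(S_up−S_dn) = (26.8460−43.8344)/(31.3632−14.3748) = -1.0000. V = [p*·26.8460 + (1−p*)·43.8344]/1.19 = 27.1353. B = V − Δ·S = 48.9153.
(1,1): S=47.5200. Δ = (V_up−V_dn)/(S_up−S_dn) = (28.5554−26.8460)/(68.4288−31.3632) = 0.0461. V = [p*·28.5554 + (1−p*)·26.8460]/1.19 = 23.5357. B = V − Δ·S = 21.3441.
(0,0): S=33.0000. Δ = (V_up−V_dn)/(S_up−S_dn) = (23.5357−27.1353)/(47.5200−21.7800) = -0.1398. V = [p*·23.5357 + (1−p*)·27.1353]/1.19 = 20.7474. B = V − Δ·S = 25.3622.
Check: Δ(0,0)·S0 + B(0,0) = 20.7474 = V0.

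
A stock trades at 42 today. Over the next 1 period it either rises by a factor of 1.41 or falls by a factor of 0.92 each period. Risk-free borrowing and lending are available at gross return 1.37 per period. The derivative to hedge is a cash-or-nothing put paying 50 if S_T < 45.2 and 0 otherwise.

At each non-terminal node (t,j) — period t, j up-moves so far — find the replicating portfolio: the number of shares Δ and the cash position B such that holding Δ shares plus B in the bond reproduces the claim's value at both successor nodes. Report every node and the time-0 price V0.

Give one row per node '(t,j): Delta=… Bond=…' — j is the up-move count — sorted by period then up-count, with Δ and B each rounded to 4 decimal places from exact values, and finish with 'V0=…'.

(0,0): Delta=-2.4295 Bond=105.0201
V0=2.9793

Since d<R<u, set p* = (R−d)/(u−d) = 0.9184; price each node as the discounted p*-expectation of its children.
Payoff layer (t=1): V(1,0)=50.0000, V(1,1)=0.0000
Node (0,0) S=42.0000: V=(p*·0.0000+(1−p*)·50.0000)/1.37=2.9793; Δ=(0.0000−50.0000)/(59.2200−38.6400)=-2.4295; B=V−Δ·S=105.0201
The time-0 hedge costs 2.9793, which is the no-arbitrage price.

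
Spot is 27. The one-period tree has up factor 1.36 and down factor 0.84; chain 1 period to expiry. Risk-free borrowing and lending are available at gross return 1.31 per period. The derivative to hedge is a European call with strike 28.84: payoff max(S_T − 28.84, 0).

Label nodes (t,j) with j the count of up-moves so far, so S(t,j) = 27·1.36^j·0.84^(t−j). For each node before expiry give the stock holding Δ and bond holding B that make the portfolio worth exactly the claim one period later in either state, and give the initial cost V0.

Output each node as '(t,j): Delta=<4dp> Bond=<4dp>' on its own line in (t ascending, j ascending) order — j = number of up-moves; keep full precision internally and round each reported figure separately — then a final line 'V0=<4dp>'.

(0,0): Delta=0.5613 Bond=-9.7170
V0=5.4369

No-arbitrage ⇒ martingale measure with p* = (R−d)/(u−d) = 0.9038.
Terminal values V(1,·): V(1,0)=0.0000, V(1,1)=7.8800
(0,0): S=27.0000. Δ = (V_up−V_dn)/(S_up−S_dn) = (7.8800−0.0000)/(36.7200−22.6800) = 0.5613. V = [p*·7.8800 + (1−p*)·0.0000]/1.31 = 5.4369. B = V − Δ·S = -9.7170.
Each (Δ,B) replicates both successor values, so the strategy is self-financing and V0 is arbitrage-free.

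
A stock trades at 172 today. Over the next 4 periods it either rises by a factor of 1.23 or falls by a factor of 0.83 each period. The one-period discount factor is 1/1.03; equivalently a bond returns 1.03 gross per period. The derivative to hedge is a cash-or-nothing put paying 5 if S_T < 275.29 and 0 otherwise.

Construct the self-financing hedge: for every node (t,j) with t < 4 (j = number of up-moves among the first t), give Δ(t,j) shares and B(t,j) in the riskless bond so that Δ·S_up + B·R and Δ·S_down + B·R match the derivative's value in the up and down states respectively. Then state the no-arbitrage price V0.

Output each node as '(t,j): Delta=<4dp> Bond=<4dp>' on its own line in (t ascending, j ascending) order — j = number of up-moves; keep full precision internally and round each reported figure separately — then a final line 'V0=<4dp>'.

Under the risk-neutral measure, an up-move has probability p* = (R−d)/(u−d) = 0.5000 and values discount at R = 1.03.
Terminal payoffs: V(4,0)=5.0000, V(4,1)=5.0000, V(4,2)=5.0000, V(4,3)=5.0000, V(4,4)=0.0000
  t=3,j=0: stock 98.3474 → up 120.9673 (V=5.0000), down 81.6283 (V=5.0000). Price 4.8544; hedge Δ=0.0000, bond B=4.8544.
  t=3,j=1: stock 145.7437 → up 179.2647 (V=5.0000), down 120.9673 (V=5.0000). Price 4.8544; hedge Δ=0.0000, bond B=4.8544.
  t=3,j=2: stock 215.9816 → up 265.6574 (V=5.0000), down 179.2647 (V=5.0000). Price 4.8544; hedge Δ=0.0000, bond B=4.8544.
  t=3,j=3: stock 320.0691 → up 393.6850 (V=0.0000), down 265.6574 (V=5.0000). Price 2.4272; hedge Δ=-0.0391, bond B=14.9272.
  t=2,j=0: stock 118.4908 → up 145.7437 (V=4.8544), down 98.3474 (V=4.8544). Price 4.7130; hedge Δ=0.0000, bond B=4.7130.
  t=2,j=1: stock 175.5948 → up 215.9816 (V=4.8544), down 145.7437 (V=4.8544). Price 4.7130; hedge Δ=0.0000, bond B=4.7130.
  t=2,j=2: stock 260.2188 → up 320.0691 (V=2.4272), down 215.9816 (V=4.8544). Price 3.5347; hedge Δ=-0.0233, bond B=9.6027.
  t=1,j=0: stock 142.7600 → up 175.5948 (V=4.7130), down 118.4908 (V=4.7130). Price 4.5757; hedge Δ=0.0000, bond B=4.5757.
  t=1,j=1: stock 211.5600 → up 260.2188 (V=3.5347), down 175.5948 (V=4.7130). Price 4.0037; hedge Δ=-0.0139, bond B=6.9494.
  t=0,j=0: stock 172.0000 → up 211.5600 (V=4.0037), down 142.7600 (V=4.5757). Price 4.1648; hedge Δ=-0.0083, bond B=5.5947.
Each (Δ,B) replicates both successor values, so the strategy is self-financing and V0 is arbitrage-free.

(0,0): Delta=-0.0083 Bond=5.5947
(1,0): Delta=0.0000 Bond=4.5757
(1,1): Delta=-0.0139 Bond=6.9494
(2,0): Delta=0.0000 Bond=4.7130
(2,1): Delta=0.0000 Bond=4.7130
(2,2): Delta=-0.0233 Bond=9.6027
(3,0): Delta=0.0000 Bond=4.8544
(3,1): Delta=0.0000 Bond=4.8544
(3,2): Delta=0.0000 Bond=4.8544
(3,3): Delta=-0.0391 Bond=14.9272
V0=4.1648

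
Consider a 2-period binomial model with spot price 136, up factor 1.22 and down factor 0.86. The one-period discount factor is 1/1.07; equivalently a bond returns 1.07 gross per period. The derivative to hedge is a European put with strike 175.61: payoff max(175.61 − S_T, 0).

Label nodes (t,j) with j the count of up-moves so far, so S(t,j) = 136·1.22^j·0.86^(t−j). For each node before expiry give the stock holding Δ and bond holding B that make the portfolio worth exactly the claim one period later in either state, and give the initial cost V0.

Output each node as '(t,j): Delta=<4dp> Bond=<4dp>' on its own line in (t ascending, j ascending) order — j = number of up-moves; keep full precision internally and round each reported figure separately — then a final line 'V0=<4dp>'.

Since d<R<u, set p* = (R−d)/(u−d) = 0.5833; price each node as the discounted p*-expectation of its children.
Payoff layer (t=2): V(2,0)=75.0244, V(2,1)=32.9188, V(2,2)=0.0000
Node (1,0) S=116.9600: V=(p*·32.9188+(1−p*)·75.0244)/1.07=47.1615; Δ=(32.9188−75.0244)/(142.6912−100.5856)=-1.0000; B=V−Δ·S=164.1215
Node (1,1) S=165.9200: V=(p*·0.0000+(1−p*)·32.9188)/1.07=12.8188; Δ=(0.0000−32.9188)/(202.4224−142.6912)=-0.5511; B=V−Δ·S=104.2600
Node (0,0) S=136.0000: V=(p*·12.8188+(1−p*)·47.1615)/1.07=25.3535; Δ=(12.8188−47.1615)/(165.9200−116.9600)=-0.7014; B=V−Δ·S=120.7498
Root portfolio cost Δ·136+B reproduces V0=25.3535.

(0,0): Delta=-0.7014 Bond=120.7498
(1,0): Delta=-1.0000 Bond=164.1215
(1,1): Delta=-0.5511 Bond=104.2600
V0=25.3535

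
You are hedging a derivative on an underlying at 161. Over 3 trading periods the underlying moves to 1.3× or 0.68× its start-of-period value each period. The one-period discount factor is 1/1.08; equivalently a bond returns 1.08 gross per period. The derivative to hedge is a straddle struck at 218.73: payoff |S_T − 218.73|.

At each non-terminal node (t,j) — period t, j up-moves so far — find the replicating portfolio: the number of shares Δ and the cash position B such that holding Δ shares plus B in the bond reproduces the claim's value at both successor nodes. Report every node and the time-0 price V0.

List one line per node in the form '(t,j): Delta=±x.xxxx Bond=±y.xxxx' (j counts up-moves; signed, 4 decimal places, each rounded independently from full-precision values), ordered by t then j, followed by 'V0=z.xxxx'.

Risk-neutral probability p* = (R−d)/(u−d) = (1.08−0.68)/(1.3−0.68) = 0.6452.
Terminal payoffs: V(3,0)=168.1064, V(3,1)=121.9497, V(3,2)=33.7088, V(3,3)=134.9870
(2,0): S=74.4464. Δ = (V_up−V_dn)/(S_up−S_dn) = (121.9497−168.1064)/(96.7803−50.6236) = -1.0000. V = [p*·121.9497 + (1−p*)·168.1064]/1.08 = 128.0814. B = V − Δ·S = 202.5278.
(2,1): S=142.3240. Δ = (V_up−V_dn)/(S_up−S_dn) = (33.7088−121.9497)/(185.0212−96.7803) = -1.0000. V = [p*·33.7088 + (1−p*)·121.9497]/1.08 = 60.2038. B = V − Δ·S = 202.5278.
(2,2): S=272.0900. Δ = (V_up−V_dn)/(S_up−S_dn) = (134.9870−33.7088)/(353.7170−185.0212) = 0.6004. V = [p*·134.9870 + (1−p*)·33.7088]/1.08 = 91.7126. B = V − Δ·S = -71.6394.
(1,0): S=109.4800. Δ = (V_up−V_dn)/(S_up−S_dn) = (60.2038−128.0814)/(142.3240−74.4464) = -1.0000. V = [p*·60.2038 + (1−p*)·128.0814]/1.08 = 78.0457. B = V − Δ·S = 187.5257.
(1,1): S=209.3000. Δ = (V_up−V_dn)/(S_up−S_dn) = (91.7126−60.2038)/(272.0900−142.3240) = 0.2428. V = [p*·91.7126 + (1−p*)·60.2038]/1.08 = 74.5667. B = V − Δ·S = 23.7461.
(0,0): S=161.0000. Δ = (V_up−V_dn)/(S_up−S_dn) = (74.5667−78.0457)/(209.3000−109.4800) = -0.0349. V = [p*·74.5667 + (1−p*)·78.0457]/1.08 = 70.1863. B = V − Δ·S = 75.7976.
Each (Δ,B) replicates both successor values, so the strategy is self-financing and V0 is arbitrage-free.

(0,0): Delta=-0.0349 Bond=75.7976
(1,0): Delta=-1.0000 Bond=187.5257
(1,1): Delta=0.2428 Bond=23.7461
(2,0): Delta=-1.0000 Bond=202.5278
(2,1): Delta=-1.0000 Bond=202.5278
(2,2): Delta=0.6004 Bond=-71.6394
V0=70.1863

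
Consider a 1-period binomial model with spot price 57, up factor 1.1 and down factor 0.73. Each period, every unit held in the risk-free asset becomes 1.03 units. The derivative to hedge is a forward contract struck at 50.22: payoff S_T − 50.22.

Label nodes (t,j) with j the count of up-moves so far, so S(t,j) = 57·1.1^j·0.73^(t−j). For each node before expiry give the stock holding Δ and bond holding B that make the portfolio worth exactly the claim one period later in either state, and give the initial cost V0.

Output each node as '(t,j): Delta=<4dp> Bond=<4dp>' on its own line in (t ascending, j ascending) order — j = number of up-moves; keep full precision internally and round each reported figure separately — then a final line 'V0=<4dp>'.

Since d<R<u, set p* = (R−d)/(u−d) = 0.8108; price each node as the discounted p*-expectation of its children.
At expiry t=1: V(1,0)=-8.6100, V(1,1)=12.4800
  t=0,j=0: stock 57.0000 → up 62.7000 (V=12.4800), down 41.6100 (V=-8.6100). Price 8.2427; hedge Δ=1.0000, bond B=-48.7573.
Root portfolio cost Δ·57+B reproduces V0=8.2427.

(0,0): Delta=1.0000 Bond=-48.7573
V0=8.2427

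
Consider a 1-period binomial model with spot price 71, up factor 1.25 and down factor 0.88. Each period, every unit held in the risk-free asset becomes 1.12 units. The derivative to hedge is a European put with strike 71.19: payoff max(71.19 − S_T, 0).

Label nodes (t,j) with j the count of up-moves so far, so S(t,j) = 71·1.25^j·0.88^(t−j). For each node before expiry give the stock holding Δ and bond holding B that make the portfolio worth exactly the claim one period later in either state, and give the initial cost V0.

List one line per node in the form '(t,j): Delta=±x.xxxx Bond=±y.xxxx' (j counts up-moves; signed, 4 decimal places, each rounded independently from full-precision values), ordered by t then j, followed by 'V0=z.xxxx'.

(0,0): Delta=-0.3316 Bond=26.2729
V0=2.7324

Since d<R<u, set p* = (R−d)/(u−d) = 0.6486; price each node as the discounted p*-expectation of its children.
Payoff layer (t=1): V(1,0)=8.7100, V(1,1)=0.0000
  t=0,j=0: stock 71.0000 → up 88.7500 (V=0.0000), down 62.4800 (V=8.7100). Price 2.7324; hedge Δ=-0.3316, bond B=26.2729.
Root portfolio cost Δ·71+B reproduces V0=2.7324.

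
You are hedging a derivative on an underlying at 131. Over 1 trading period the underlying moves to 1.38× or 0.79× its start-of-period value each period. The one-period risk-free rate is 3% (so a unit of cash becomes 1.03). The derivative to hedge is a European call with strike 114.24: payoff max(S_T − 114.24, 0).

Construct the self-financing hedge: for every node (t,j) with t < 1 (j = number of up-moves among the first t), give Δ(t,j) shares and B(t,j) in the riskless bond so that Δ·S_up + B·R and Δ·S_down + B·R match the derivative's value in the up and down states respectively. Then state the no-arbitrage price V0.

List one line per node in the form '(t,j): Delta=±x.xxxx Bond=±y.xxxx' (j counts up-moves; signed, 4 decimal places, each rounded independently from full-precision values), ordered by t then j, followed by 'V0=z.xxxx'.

(0,0): Delta=0.8609 Bond=-86.5009
V0=26.2788

Under the risk-neutral measure, an up-move has probability p* = (R−d)/(u−d) = 0.4068 and values discount at R = 1.03.
Terminal payoffs: V(1,0)=0.0000, V(1,1)=66.5400
Node (0,0) S=131.0000: V=(p*·66.5400+(1−p*)·0.0000)/1.03=26.2788; Δ=(66.5400−0.0000)/(180.7800−103.4900)=0.8609; B=V−Δ·S=-86.5009
Self-financing check: at every node Δ·S+B equals the discounted successor values.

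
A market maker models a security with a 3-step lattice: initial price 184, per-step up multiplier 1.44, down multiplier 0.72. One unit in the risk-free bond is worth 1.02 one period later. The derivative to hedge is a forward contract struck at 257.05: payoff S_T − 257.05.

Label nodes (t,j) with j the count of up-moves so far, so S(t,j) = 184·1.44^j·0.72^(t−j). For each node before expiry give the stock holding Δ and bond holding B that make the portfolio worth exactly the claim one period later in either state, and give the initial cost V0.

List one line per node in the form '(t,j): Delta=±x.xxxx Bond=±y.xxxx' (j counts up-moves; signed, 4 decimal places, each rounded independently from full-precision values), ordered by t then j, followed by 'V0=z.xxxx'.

Since d<R<u, set p* = (R−d)/(u−d) = 0.4167; price each node as the discounted p*-expectation of its children.
At expiry t=3: V(3,0)=-188.3724, V(3,1)=-119.6947, V(3,2)=17.6605, V(3,3)=292.3711
  t=2,j=0: stock 95.3856 → up 137.3553 (V=-119.6947), down 68.6776 (V=-188.3724). Price -156.6242; hedge Δ=1.0000, bond B=-252.0098.
  t=2,j=1: stock 190.7712 → up 274.7105 (V=17.6605), down 137.3553 (V=-119.6947). Price -61.2386; hedge Δ=1.0000, bond B=-252.0098.
  t=2,j=2: stock 381.5424 → up 549.4211 (V=292.3711), down 274.7105 (V=17.6605). Price 129.5326; hedge Δ=1.0000, bond B=-252.0098.
  t=1,j=0: stock 132.4800 → up 190.7712 (V=-61.2386), down 95.3856 (V=-156.6242). Price -114.5884; hedge Δ=1.0000, bond B=-247.0684.
  t=1,j=1: stock 264.9600 → up 381.5424 (V=129.5326), down 190.7712 (V=-61.2386). Price 17.8916; hedge Δ=1.0000, bond B=-247.0684.
  t=0,j=0: stock 184.0000 → up 264.9600 (V=17.8916), down 132.4800 (V=-114.5884). Price -58.2240; hedge Δ=1.0000, bond B=-242.2240.
Root portfolio cost Δ·184+B reproduces V0=-58.2240.

(0,0): Delta=1.0000 Bond=-242.2240
(1,0): Delta=1.0000 Bond=-247.0684
(1,1): Delta=1.0000 Bond=-247.0684
(2,0): Delta=1.0000 Bond=-252.0098
(2,1): Delta=1.0000 Bond=-252.0098
(2,2): Delta=1.0000 Bond=-252.0098
V0=-58.2240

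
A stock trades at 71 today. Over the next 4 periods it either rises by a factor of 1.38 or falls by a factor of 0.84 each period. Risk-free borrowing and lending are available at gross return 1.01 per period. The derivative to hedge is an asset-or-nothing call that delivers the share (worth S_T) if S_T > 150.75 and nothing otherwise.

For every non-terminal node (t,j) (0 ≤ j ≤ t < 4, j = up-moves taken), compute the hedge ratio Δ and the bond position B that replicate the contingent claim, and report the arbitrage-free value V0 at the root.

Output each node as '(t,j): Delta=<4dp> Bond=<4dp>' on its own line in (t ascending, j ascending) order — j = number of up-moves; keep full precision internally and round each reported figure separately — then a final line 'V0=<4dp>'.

The replicating-portfolio and risk-neutral prices coincide; use p* = (1.01−0.84)/(1.38−0.84) = 0.3148 for the latter.
Terminal values V(4,·): V(4,0)=0.0000, V(4,1)=0.0000, V(4,2)=0.0000, V(4,3)=156.7382, V(4,4)=257.4985
  t=3,j=0: stock 42.0820 → up 58.0731 (V=0.0000), down 35.3489 (V=0.0000). Price 0.0000; hedge Δ=0.0000, bond B=0.0000.
  t=3,j=1: stock 69.1347 → up 95.4059 (V=0.0000), down 58.0731 (V=0.0000). Price 0.0000; hedge Δ=0.0000, bond B=0.0000.
  t=3,j=2: stock 113.5784 → up 156.7382 (V=156.7382), down 95.4059 (V=0.0000). Price 48.8550; hedge Δ=2.5556, bond B=-241.4010.
  t=3,j=3: stock 186.5931 → up 257.4985 (V=257.4985), down 156.7382 (V=156.7382). Price 186.5931; hedge Δ=1.0000, bond B=0.0000.
  t=2,j=0: stock 50.0976 → up 69.1347 (V=0.0000), down 42.0820 (V=0.0000). Price 0.0000; hedge Δ=0.0000, bond B=0.0000.
  t=2,j=1: stock 82.3032 → up 113.5784 (V=48.8550), down 69.1347 (V=0.0000). Price 15.2280; hedge Δ=1.0993, bond B=-75.2442.
  t=2,j=2: stock 135.2124 → up 186.5931 (V=186.5931), down 113.5784 (V=48.8550). Price 91.3039; hedge Δ=1.8864, bond B=-163.7667.
  t=1,j=0: stock 59.6400 → up 82.3032 (V=15.2280), down 50.0976 (V=0.0000). Price 4.7465; hedge Δ=0.4728, bond B=-23.4534.
  t=1,j=1: stock 97.9800 → up 135.2124 (V=91.3039), down 82.3032 (V=15.2280). Price 38.7899; hedge Δ=1.4379, bond B=-102.0915.
  t=0,j=0: stock 71.0000 → up 97.9800 (V=38.7899), down 59.6400 (V=4.7465). Price 15.3108; hedge Δ=0.8879, bond B=-47.7325.
Root portfolio cost Δ·71+B reproduces V0=15.3108.

(0,0): Delta=0.8879 Bond=-47.7325
(1,0): Delta=0.4728 Bond=-23.4534
(1,1): Delta=1.4379 Bond=-102.0915
(2,0): Delta=0.0000 Bond=0.0000
(2,1): Delta=1.0993 Bond=-75.2442
(2,2): Delta=1.8864 Bond=-163.7667
(3,0): Delta=0.0000 Bond=0.0000
(3,1): Delta=0.0000 Bond=0.0000
(3,2): Delta=2.5556 Bond=-241.4010
(3,3): Delta=1.0000 Bond=0.0000
V0=15.3108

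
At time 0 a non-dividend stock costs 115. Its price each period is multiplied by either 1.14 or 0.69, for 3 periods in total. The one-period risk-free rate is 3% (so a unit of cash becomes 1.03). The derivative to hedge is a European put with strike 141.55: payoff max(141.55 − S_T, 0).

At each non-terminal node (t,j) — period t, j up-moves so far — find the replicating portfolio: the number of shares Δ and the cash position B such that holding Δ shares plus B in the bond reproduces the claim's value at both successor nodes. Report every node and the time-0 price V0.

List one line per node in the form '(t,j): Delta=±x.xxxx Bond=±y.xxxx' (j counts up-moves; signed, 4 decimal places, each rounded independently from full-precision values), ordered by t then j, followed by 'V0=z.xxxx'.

Since d<R<u, set p* = (R−d)/(u−d) = 0.7556; price each node as the discounted p*-expectation of its children.
At expiry t=3: V(3,0)=103.7715, V(3,1)=79.1333, V(3,2)=38.4267, V(3,3)=0.0000
(2,0): S=54.7515. Δ = (V_up−V_dn)/(S_up−S_dn) = (79.1333−103.7715)/(62.4167−37.7785) = -1.0000. V = [p*·79.1333 + (1−p*)·103.7715]/1.03 = 82.6757. B = V − Δ·S = 137.4272.
(2,1): S=90.4590. Δ = (V_up−V_dn)/(S_up−S_dn) = (38.4267−79.1333)/(103.1233−62.4167) = -1.0000. V = [p*·38.4267 + (1−p*)·79.1333]/1.03 = 46.9682. B = V − Δ·S = 137.4272.
(2,2): S=149.4540. Δ = (V_up−V_dn)/(S_up−S_dn) = (0.0000−38.4267)/(170.3776−103.1233) = -0.5714. V = [p*·0.0000 + (1−p*)·38.4267]/1.03 = 9.1196. B = V − Δ·S = 94.5124.
(1,0): S=79.3500. Δ = (V_up−V_dn)/(S_up−S_dn) = (46.9682−82.6757)/(90.4590−54.7515) = -1.0000. V = [p*·46.9682 + (1−p*)·82.6757]/1.03 = 54.0745. B = V − Δ·S = 133.4245.
(1,1): S=131.1000. Δ = (V_up−V_dn)/(S_up−S_dn) = (9.1196−46.9682)/(149.4540−90.4590) = -0.6416. V = [p*·9.1196 + (1−p*)·46.9682]/1.03 = 17.8364. B = V − Δ·S = 101.9443.
(0,0): S=115.0000. Δ = (V_up−V_dn)/(S_up−S_dn) = (17.8364−54.0745)/(131.1000−79.3500) = -0.7003. V = [p*·17.8364 + (1−p*)·54.0745]/1.03 = 25.9171. B = V − Δ·S = 106.4461.
Root portfolio cost Δ·115+B reproduces V0=25.9171.

(0,0): Delta=-0.7003 Bond=106.4461
(1,0): Delta=-1.0000 Bond=133.4245
(1,1): Delta=-0.6416 Bond=101.9443
(2,0): Delta=-1.0000 Bond=137.4272
(2,1): Delta=-1.0000 Bond=137.4272
(2,2): Delta=-0.5714 Bond=94.5124
V0=25.9171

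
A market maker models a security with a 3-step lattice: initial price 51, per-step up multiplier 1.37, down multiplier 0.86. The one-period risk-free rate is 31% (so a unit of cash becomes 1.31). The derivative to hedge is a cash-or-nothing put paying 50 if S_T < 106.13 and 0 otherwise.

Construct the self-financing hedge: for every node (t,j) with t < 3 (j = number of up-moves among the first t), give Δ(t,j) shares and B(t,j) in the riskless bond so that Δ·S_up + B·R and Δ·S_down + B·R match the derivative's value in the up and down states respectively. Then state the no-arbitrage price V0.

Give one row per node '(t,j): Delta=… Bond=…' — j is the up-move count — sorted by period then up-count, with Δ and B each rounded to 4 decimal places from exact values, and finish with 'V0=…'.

Since d<R<u, set p* = (R−d)/(u−d) = 0.8824; price each node as the discounted p*-expectation of its children.
At expiry t=3: V(3,0)=50.0000, V(3,1)=50.0000, V(3,2)=50.0000, V(3,3)=0.0000
  t=2,j=0: stock 37.7196 → up 51.6759 (V=50.0000), down 32.4389 (V=50.0000). Price 38.1679; hedge Δ=0.0000, bond B=38.1679.
  t=2,j=1: stock 60.0882 → up 82.3208 (V=50.0000), down 51.6759 (V=50.0000). Price 38.1679; hedge Δ=0.0000, bond B=38.1679.
  t=2,j=2: stock 95.7219 → up 131.1390 (V=0.0000), down 82.3208 (V=50.0000). Price 4.4903; hedge Δ=-1.0242, bond B=102.5296.
  t=1,j=0: stock 43.8600 → up 60.0882 (V=38.1679), down 37.7196 (V=38.1679). Price 29.1358; hedge Δ=0.0000, bond B=29.1358.
  t=1,j=1: stock 69.8700 → up 95.7219 (V=4.4903), down 60.0882 (V=38.1679). Price 6.4522; hedge Δ=-0.9451, bond B=72.4867.
  t=0,j=0: stock 51.0000 → up 69.8700 (V=6.4522), down 43.8600 (V=29.1358). Price 6.9625; hedge Δ=-0.8721, bond B=51.4402.
Each (Δ,B) replicates both successor values, so the strategy is self-financing and V0 is arbitrage-free.

(0,0): Delta=-0.8721 Bond=51.4402
(1,0): Delta=0.0000 Bond=29.1358
(1,1): Delta=-0.9451 Bond=72.4867
(2,0): Delta=0.0000 Bond=38.1679
(2,1): Delta=0.0000 Bond=38.1679
(2,2): Delta=-1.0242 Bond=102.5296
V0=6.9625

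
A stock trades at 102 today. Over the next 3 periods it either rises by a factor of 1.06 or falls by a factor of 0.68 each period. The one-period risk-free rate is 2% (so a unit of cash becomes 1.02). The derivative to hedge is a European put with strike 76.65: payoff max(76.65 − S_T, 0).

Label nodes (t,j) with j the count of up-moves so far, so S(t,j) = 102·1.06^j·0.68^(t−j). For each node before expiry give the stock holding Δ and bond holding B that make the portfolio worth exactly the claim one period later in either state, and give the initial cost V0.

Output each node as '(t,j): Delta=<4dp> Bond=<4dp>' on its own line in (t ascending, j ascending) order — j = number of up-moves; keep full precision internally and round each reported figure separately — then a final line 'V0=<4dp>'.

Since d<R<u, set p* = (R−d)/(u−d) = 0.8947; price each node as the discounted p*-expectation of its children.
At expiry t=3: V(3,0)=44.5779, V(3,1)=26.6553, V(3,2)=0.0000, V(3,3)=0.0000
(2,0): S=47.1648. Δ = (V_up−V_dn)/(S_up−S_dn) = (26.6553−44.5779)/(49.9947−32.0721) = -1.0000. V = [p*·26.6553 + (1−p*)·44.5779]/1.02 = 27.9823. B = V − Δ·S = 75.1471.
(2,1): S=73.5216. Δ = (V_up−V_dn)/(S_up−S_dn) = (0.0000−26.6553)/(77.9329−49.9947) = -0.9541. V = [p*·0.0000 + (1−p*)·26.6553]/1.02 = 2.7508. B = V − Δ·S = 72.8964.
(2,2): S=114.6072. Δ = (V_up−V_dn)/(S_up−S_dn) = (0.0000−0.0000)/(121.4836−77.9329) = 0.0000. V = [p*·0.0000 + (1−p*)·0.0000]/1.02 = 0.0000. B = V − Δ·S = 0.0000.
(1,0): S=69.3600. Δ = (V_up−V_dn)/(S_up−S_dn) = (2.7508−27.9823)/(73.5216−47.1648) = -0.9573. V = [p*·2.7508 + (1−p*)·27.9823]/1.02 = 5.3007. B = V − Δ·S = 71.6993.
(1,1): S=108.1200. Δ = (V_up−V_dn)/(S_up−S_dn) = (0.0000−2.7508)/(114.6072−73.5216) = -0.0670. V = [p*·0.0000 + (1−p*)·2.7508]/1.02 = 0.2839. B = V − Δ·S = 7.5228.
(0,0): S=102.0000. Δ = (V_up−V_dn)/(S_up−S_dn) = (0.2839−5.3007)/(108.1200−69.3600) = -0.1294. V = [p*·0.2839 + (1−p*)·5.3007]/1.02 = 0.7960. B = V − Δ·S = 13.9983.
The time-0 hedge costs 0.7960, which is the no-arbitrage price.

(0,0): Delta=-0.1294 Bond=13.9983
(1,0): Delta=-0.9573 Bond=71.6993
(1,1): Delta=-0.0670 Bond=7.5228
(2,0): Delta=-1.0000 Bond=75.1471
(2,1): Delta=-0.9541 Bond=72.8964
(2,2): Delta=0.0000 Bond=0.0000
V0=0.7960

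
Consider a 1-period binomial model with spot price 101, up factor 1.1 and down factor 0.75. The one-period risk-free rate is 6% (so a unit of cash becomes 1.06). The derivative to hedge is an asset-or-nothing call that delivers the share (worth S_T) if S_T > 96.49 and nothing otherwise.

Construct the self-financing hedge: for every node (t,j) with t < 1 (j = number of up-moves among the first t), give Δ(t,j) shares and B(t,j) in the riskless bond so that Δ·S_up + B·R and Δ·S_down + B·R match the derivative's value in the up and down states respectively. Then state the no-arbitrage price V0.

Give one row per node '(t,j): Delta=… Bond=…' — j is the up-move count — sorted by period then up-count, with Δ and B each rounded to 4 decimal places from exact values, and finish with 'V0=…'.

Under the risk-neutral measure, an up-move has probability p* = (R−d)/(u−d) = 0.8857 and values discount at R = 1.06.
Terminal values V(1,·): V(1,0)=0.0000, V(1,1)=111.1000
Node (0,0) S=101.0000: V=(p*·111.1000+(1−p*)·0.0000)/1.06=92.8329; Δ=(111.1000−0.0000)/(111.1000−75.7500)=3.1429; B=V−Δ·S=-224.5957
Check: Δ(0,0)·S0 + B(0,0) = 92.8329 = V0.

(0,0): Delta=3.1429 Bond=-224.5957
V0=92.8329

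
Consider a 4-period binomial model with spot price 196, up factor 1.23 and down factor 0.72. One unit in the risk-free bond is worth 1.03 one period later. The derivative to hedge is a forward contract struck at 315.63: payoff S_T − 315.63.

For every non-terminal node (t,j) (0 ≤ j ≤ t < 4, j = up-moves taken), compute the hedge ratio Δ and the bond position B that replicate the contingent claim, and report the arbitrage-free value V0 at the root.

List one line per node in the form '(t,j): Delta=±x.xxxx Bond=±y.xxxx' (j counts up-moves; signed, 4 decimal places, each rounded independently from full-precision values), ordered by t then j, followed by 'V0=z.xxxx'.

(0,0): Delta=1.0000 Bond=-280.4332
(1,0): Delta=1.0000 Bond=-288.8462
(1,1): Delta=1.0000 Bond=-288.8462
(2,0): Delta=1.0000 Bond=-297.5115
(2,1): Delta=1.0000 Bond=-297.5115
(2,2): Delta=1.0000 Bond=-297.5115
(3,0): Delta=1.0000 Bond=-306.4369
(3,1): Delta=1.0000 Bond=-306.4369
(3,2): Delta=1.0000 Bond=-306.4369
(3,3): Delta=1.0000 Bond=-306.4369
V0=-84.4332

Under the risk-neutral measure, an up-move has probability p* = (R−d)/(u−d) = 0.6078 and values discount at R = 1.03.
Terminal values V(4,·): V(4,0)=-262.9572, V(4,1)=-225.6474, V(4,2)=-161.9097, V(4,3)=-53.0244, V(4,4)=132.9878
Node (3,0) S=73.1566: V=(p*·-225.6474+(1−p*)·-262.9572)/1.03=-233.2803; Δ=(-225.6474−-262.9572)/(89.9826−52.6728)=1.0000; B=V−Δ·S=-306.4369
Node (3,1) S=124.9759: V=(p*·-161.9097+(1−p*)·-225.6474)/1.03=-181.4610; Δ=(-161.9097−-225.6474)/(153.7203−89.9826)=1.0000; B=V−Δ·S=-306.4369
Node (3,2) S=213.5004: V=(p*·-53.0244+(1−p*)·-161.9097)/1.03=-92.9364; Δ=(-53.0244−-161.9097)/(262.6056−153.7203)=1.0000; B=V−Δ·S=-306.4369
Node (3,3) S=364.7299: V=(p*·132.9878+(1−p*)·-53.0244)/1.03=58.2930; Δ=(132.9878−-53.0244)/(448.6178−262.6056)=1.0000; B=V−Δ·S=-306.4369
Node (2,0) S=101.6064: V=(p*·-181.4610+(1−p*)·-233.2803)/1.03=-195.9051; Δ=(-181.4610−-233.2803)/(124.9759−73.1566)=1.0000; B=V−Δ·S=-297.5115
Node (2,1) S=173.5776: V=(p*·-92.9364+(1−p*)·-181.4610)/1.03=-123.9339; Δ=(-92.9364−-181.4610)/(213.5004−124.9759)=1.0000; B=V−Δ·S=-297.5115
Node (2,2) S=296.5284: V=(p*·58.2930+(1−p*)·-92.9364)/1.03=-0.9831; Δ=(58.2930−-92.9364)/(364.7299−213.5004)=1.0000; B=V−Δ·S=-297.5115
Node (1,0) S=141.1200: V=(p*·-123.9339+(1−p*)·-195.9051)/1.03=-147.7262; Δ=(-123.9339−-195.9051)/(173.5776−101.6064)=1.0000; B=V−Δ·S=-288.8462
Node (1,1) S=241.0800: V=(p*·-0.9831+(1−p*)·-123.9339)/1.03=-47.7662; Δ=(-0.9831−-123.9339)/(296.5284−173.5776)=1.0000; B=V−Δ·S=-288.8462
Node (0,0) S=196.0000: V=(p*·-47.7662+(1−p*)·-147.7262)/1.03=-84.4332; Δ=(-47.7662−-147.7262)/(241.0800−141.1200)=1.0000; B=V−Δ·S=-280.4332
Root portfolio cost Δ·196+B reproduces V0=-84.4332.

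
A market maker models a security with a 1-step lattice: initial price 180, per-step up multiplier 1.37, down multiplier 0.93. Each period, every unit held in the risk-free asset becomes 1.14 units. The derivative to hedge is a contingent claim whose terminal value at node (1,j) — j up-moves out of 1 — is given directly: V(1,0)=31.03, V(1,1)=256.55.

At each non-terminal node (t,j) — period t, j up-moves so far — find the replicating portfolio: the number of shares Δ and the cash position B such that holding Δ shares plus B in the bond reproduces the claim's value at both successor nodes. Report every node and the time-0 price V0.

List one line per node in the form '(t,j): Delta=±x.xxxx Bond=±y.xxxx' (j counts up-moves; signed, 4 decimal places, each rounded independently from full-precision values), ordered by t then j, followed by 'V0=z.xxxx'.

Risk-neutral probability p* = (R−d)/(u−d) = (1.14−0.93)/(1.37−0.93) = 0.4773.
Terminal values V(1,·): V(1,0)=31.0300, V(1,1)=256.5500
  t=0,j=0: stock 180.0000 → up 246.6000 (V=256.5500), down 167.4000 (V=31.0300). Price 121.6356; hedge Δ=2.8475, bond B=-390.9099.
Check: Δ(0,0)·S0 + B(0,0) = 121.6356 = V0.

(0,0): Delta=2.8475 Bond=-390.9099
V0=121.6356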